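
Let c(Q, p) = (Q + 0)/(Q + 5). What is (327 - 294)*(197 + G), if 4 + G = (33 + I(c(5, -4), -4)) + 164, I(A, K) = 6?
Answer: 13068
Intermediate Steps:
c(Q, p) = Q/(5 + Q)
G = 199 (G = -4 + ((33 + 6) + 164) = -4 + (39 + 164) = -4 + 203 = 199)
(327 - 294)*(197 + G) = (327 - 294)*(197 + 199) = 33*396 = 13068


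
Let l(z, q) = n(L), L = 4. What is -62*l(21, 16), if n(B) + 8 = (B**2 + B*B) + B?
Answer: -1736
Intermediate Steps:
n(B) = -8 + B + 2*B**2 (n(B) = -8 + ((B**2 + B*B) + B) = -8 + ((B**2 + B**2) + B) = -8 + (2*B**2 + B) = -8 + (B + 2*B**2) = -8 + B + 2*B**2)
l(z, q) = 28 (l(z, q) = -8 + 4 + 2*4**2 = -8 + 4 + 2*16 = -8 + 4 + 32 = 28)
-62*l(21, 16) = -62*28 = -1736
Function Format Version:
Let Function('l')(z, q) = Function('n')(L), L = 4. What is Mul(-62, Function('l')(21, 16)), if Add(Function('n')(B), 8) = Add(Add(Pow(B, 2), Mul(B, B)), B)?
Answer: -1736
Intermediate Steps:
Function('n')(B) = Add(-8, B, Mul(2, Pow(B, 2))) (Function('n')(B) = Add(-8, Add(Add(Pow(B, 2), Mul(B, B)), B)) = Add(-8, Add(Add(Pow(B, 2), Pow(B, 2)), B)) = Add(-8, Add(Mul(2, Pow(B, 2)), B)) = Add(-8, Add(B, Mul(2, Pow(B, 2)))) = Add(-8, B, Mul(2, Pow(B, 2))))
Function('l')(z, q) = 28 (Function('l')(z, q) = Add(-8, 4, Mul(2, Pow(4, 2))) = Add(-8, 4, Mul(2, 16)) = Add(-8, 4, 32) = 28)
Mul(-62, Function('l')(21, 16)) = Mul(-62, 28) = -1736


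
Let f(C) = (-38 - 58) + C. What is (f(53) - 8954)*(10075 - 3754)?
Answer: -56870037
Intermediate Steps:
f(C) = -96 + C
(f(53) - 8954)*(10075 - 3754) = ((-96 + 53) - 8954)*(10075 - 3754) = (-43 - 8954)*6321 = -8997*6321 = -56870037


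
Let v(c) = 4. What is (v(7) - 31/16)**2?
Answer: 1089/256 ≈ 4.2539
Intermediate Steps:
(v(7) - 31/16)**2 = (4 - 31/16)**2 = (33/16)**2 = 1089/256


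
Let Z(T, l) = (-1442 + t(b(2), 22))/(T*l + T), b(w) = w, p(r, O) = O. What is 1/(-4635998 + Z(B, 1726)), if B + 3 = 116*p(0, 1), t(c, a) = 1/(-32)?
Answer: -567712/2631911700771 ≈ -2.1570e-7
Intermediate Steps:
t(c, a) = -1/32
B = 113 (B = -3 + 116*1 = -3 + 116 = 113)
Z(T, l) = -46145/(32*(T + T*l)) (Z(T, l) = (-1442 - 1/32)/(T*l + T) = -46145/(32*(T + T*l)))
1/(-4635998 + Z(B, 1726)) = 1/(-4635998 - 46145/32/(113*(1 + 1726))) = 1/(-4635998 - 46145/32*1/113/1727) = 1/(-4635998 - 46145/32*1/113*1/1727) = 1/(-4635998 - 4195/567712) = 1/(-2631911700771/567712) = -567712/2631911700771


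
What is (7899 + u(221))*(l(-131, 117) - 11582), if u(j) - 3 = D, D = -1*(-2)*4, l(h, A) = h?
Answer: -92649830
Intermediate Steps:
D = 8 (D = 2*4 = 8)
u(j) = 11 (u(j) = 3 + 8 = 11)
(7899 + u(221))*(l(-131, 117) - 11582) = (7899 + 11)*(-131 - 11582) = 7910*(-11713) = -92649830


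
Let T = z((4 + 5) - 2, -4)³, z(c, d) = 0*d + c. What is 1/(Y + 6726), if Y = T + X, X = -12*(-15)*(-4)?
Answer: 1/6349 ≈ 0.00015751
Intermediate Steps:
z(c, d) = c (z(c, d) = 0 + c = c)
X = -720 (X = 180*(-4) = -720)
T = 343 (T = ((4 + 5) - 2)³ = (9 - 2)³ = 7³ = 343)
Y = -377 (Y = 343 - 720 = -377)
1/(Y + 6726) = 1/(-377 + 6726) = 1/6349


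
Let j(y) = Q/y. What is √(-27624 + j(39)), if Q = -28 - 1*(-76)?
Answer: 2*I*√1167062/13 ≈ 166.2*I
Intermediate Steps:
Q = 48 (Q = -28 + 76 = 48)
j(y) = 48/y
√(-27624 + j(39)) = √(-27624 + 48/39) = √(-27624 + 48*(1/39)) = √(-27624 + 16/13) = √(-359096/13) = 2*I*√1167062/13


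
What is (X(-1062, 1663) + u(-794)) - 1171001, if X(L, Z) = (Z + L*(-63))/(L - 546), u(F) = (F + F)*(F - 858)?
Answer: 2335350431/1608 ≈ 1.4523e+6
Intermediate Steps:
u(F) = 2*F*(-858 + F) (u(F) = (2*F)*(-858 + F) = 2*F*(-858 + F))
X(L, Z) = (Z - 63*L)/(-546 + L)
(X(-1062, 1663) + u(-794)) - 1171001 = ((1663 - 63*(-1062))/(-546 - 1062) + 2*(-794)*(-858 - 794)) - 1171001 = ((1663 + 66906)/(-1608) + 2*(-794)*(-1652)) - 1171001 = (-1/1608*68569 + 2623376) - 1171001 = (-68569/1608 + 2623376) - 1171001 = 4218320039/1608 - 1171001 = 2335350431/1608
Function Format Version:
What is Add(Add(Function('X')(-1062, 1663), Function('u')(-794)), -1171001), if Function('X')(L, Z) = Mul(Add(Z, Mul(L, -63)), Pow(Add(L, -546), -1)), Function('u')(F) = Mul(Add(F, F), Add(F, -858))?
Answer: Rational(2335350431, 1608) ≈ 1.4523e+6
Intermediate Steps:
Function('u')(F) = Mul(2, F, Add(-858, F)) (Function('u')(F) = Mul(Mul(2, F), Add(-858, F)) = Mul(2, F, Add(-858, F)))
Function('X')(L, Z) = Mul(Pow(Add(-546, L), -1), Add(Z, Mul(-63, L))) (Function('X')(L, Z) = Mul(Add(Z, Mul(-63, L)), Pow(Add(-546, L), -1)) = Mul(Pow(Add(-546, L), -1), Add(Z, Mul(-63, L))))
Add(Add(Function('X')(-1062, 1663), Function('u')(-794)), -1171001) = Add(Add(Mul(Pow(Add(-546, -1062), -1), Add(1663, Mul(-63, -1062))), Mul(2, -794, Add(-858, -794))), -1171001) = Add(Add(Mul(Pow(-1608, -1), Add(1663, 66906)), Mul(2, -794, -1652)), -1171001) = Add(Add(Mul(Rational(-1, 1608), 68569), 2623376), -1171001) = Add(Add(Rational(-68569, 1608), 2623376), -1171001) = Add(Rational(4218320039, 1608), -1171001) = Rational(2335350431, 1608)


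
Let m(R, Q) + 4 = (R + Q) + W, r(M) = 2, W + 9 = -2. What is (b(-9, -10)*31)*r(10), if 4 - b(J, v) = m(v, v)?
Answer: 2418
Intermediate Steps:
W = -11 (W = -9 - 2 = -11)
m(R, Q) = -15 + Q + R (m(R, Q) = -4 + ((R + Q) - 11) = -4 + ((Q + R) - 11) = -4 + (-11 + Q + R) = -15 + Q + R)
b(J, v) = 19 - 2*v (b(J, v) = 4 - (-15 + v + v) = 4 - (-15 + 2*v) = 4 + (15 - 2*v) = 19 - 2*v)
(b(-9, -10)*31)*r(10) = ((19 - 2*(-10))*31)*2 = ((19 + 20)*31)*2 = (39*31)*2 = 1209*2 = 2418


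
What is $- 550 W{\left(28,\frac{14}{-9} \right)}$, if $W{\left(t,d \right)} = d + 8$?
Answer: $- \frac{31900}{9} \approx -3544.4$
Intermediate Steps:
$W{\left(t,d \right)} = 8 + d$
$- 550 W{\left(28,\frac{14}{-9} \right)} = - 550 \left(8 + \frac{14}{-9}\right) = - 550 \left(8 + 14 \left(- \frac{1}{9}\right)\right) = - 550 \left(8 - \frac{14}{9}\right) = \left(-550\right) \frac{58}{9} = - \frac{31900}{9}$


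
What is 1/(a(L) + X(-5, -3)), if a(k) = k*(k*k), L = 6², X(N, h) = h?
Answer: 1/46653 ≈ 2.1435e-5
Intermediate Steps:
L = 36
a(k) = k³ (a(k) = k*k² = k³)
1/(a(L) + X(-5, -3)) = 1/(36³ - 3) = 1/(46656 - 3) = 1/46653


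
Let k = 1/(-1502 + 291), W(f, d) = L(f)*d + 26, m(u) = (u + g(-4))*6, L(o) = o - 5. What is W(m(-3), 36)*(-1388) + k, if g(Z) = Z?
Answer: 2800326087/1211 ≈ 2.3124e+6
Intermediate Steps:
L(o) = -5 + o
m(u) = -24 + 6*u (m(u) = (u - 4)*6 = (-4 + u)*6 = -24 + 6*u)
W(f, d) = 26 + d*(-5 + f) (W(f, d) = (-5 + f)*d + 26 = d*(-5 + f) + 26 = 26 + d*(-5 + f))
k = -1/1211 (k = 1/(-1211) = -1/1211 ≈ -0.00082576)
W(m(-3), 36)*(-1388) + k = (26 + 36*(-5 + (-24 + 6*(-3))))*(-1388) - 1/1211 = (26 + 36*(-5 + (-24 - 18)))*(-1388) - 1/1211 = (26 + 36*(-5 - 42))*(-1388) - 1/1211 = (26 + 36*(-47))*(-1388) - 1/1211 = (26 - 1692)*(-1388) - 1/1211 = -1666*(-1388) - 1/1211 = 2312408 - 1/1211 = 2800326087/1211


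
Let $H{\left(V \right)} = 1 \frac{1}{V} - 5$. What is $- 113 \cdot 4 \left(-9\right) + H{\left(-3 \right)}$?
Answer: $\frac{12188}{3} \approx 4062.7$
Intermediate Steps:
$H{\left(V \right)} = -5 + \frac{1}{V}$ ($H{\left(V \right)} = \frac{1}{V} - 5 = -5 + \frac{1}{V}$)
$- 113 \cdot 4 \left(-9\right) + H{\left(-3 \right)} = - 113 \cdot 4 \left(-9\right) - \left(5 - \frac{1}{-3}\right) = \left(-113\right) \left(-36\right) - \frac{16}{3} = 4068 - \frac{16}{3} = \frac{12188}{3}$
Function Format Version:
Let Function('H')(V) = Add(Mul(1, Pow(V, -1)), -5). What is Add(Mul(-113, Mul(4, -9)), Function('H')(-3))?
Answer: Rational(12188, 3) ≈ 4062.7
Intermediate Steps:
Function('H')(V) = Add(-5, Pow(V, -1)) (Function('H')(V) = Add(Pow(V, -1), -5) = Add(-5, Pow(V, -1)))
Add(Mul(-113, Mul(4, -9)), Function('H')(-3)) = Add(Mul(-113, Mul(4, -9)), Add(-5, Pow(-3, -1))) = Add(Mul(-113, -36), Add(-5, Rational(-1, 3))) = Add(4068, Rational(-16, 3)) = Rational(12188, 3)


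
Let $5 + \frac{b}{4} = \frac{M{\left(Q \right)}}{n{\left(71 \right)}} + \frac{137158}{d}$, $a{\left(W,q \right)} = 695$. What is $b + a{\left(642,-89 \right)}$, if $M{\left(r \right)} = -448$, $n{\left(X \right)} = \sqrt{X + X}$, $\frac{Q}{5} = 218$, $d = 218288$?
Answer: $\frac{2640947}{3898} - \frac{896 \sqrt{142}}{71} \approx 527.13$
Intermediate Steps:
$Q = 1090$ ($Q = 5 \cdot 218 = 1090$)
$n{\left(X \right)} = \sqrt{2} \sqrt{X}$ ($n{\left(X \right)} = \sqrt{2 X} = \sqrt{2} \sqrt{X}$)
$b = - \frac{68163}{3898} - \frac{896 \sqrt{142}}{71}$ ($b = -20 + 4 \left(- \frac{448}{\sqrt{2} \sqrt{71}} + \frac{137158}{218288}\right) = -20 + 4 \left(- \frac{448}{\sqrt{142}} + 137158 \cdot \frac{1}{218288}\right) = -20 + 4 \left(- 448 \frac{\sqrt{142}}{142} + \frac{9797}{15592}\right) = -20 + 4 \left(- \frac{224 \sqrt{142}}{71} + \frac{9797}{15592}\right) = -20 + 4 \left(\frac{9797}{15592} - \frac{224 \sqrt{142}}{71}\right) = -20 + \left(\frac{9797}{3898} - \frac{896 \sqrt{142}}{71}\right) = - \frac{68163}{3898} - \frac{896 \sqrt{142}}{71} \approx -167.87$)
$b + a{\left(642,-89 \right)} = \left(- \frac{68163}{3898} - \frac{896 \sqrt{142}}{71}\right) + 695 = \frac{2640947}{3898} - \frac{896 \sqrt{142}}{71}$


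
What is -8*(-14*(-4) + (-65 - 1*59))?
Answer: 544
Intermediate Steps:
-8*(-14*(-4) + (-65 - 1*59)) = -8*(56 + (-65 - 59)) = -8*(56 - 124) = -8*(-68) = 544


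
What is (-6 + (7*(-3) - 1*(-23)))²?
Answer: 16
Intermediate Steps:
(-6 + (7*(-3) - 1*(-23)))² = (-6 + (-21 + 23))² = (-6 + 2)² = (-4)² = 16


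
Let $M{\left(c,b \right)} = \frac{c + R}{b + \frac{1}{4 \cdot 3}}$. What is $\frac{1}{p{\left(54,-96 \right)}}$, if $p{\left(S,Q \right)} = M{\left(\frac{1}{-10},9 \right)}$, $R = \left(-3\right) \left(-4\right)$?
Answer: $\frac{545}{714} \approx 0.76331$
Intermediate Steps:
$R = 12$
$M{\left(c,b \right)} = \frac{12 + c}{\frac{1}{12} + b}$ ($M{\left(c,b \right)} = \frac{c + 12}{b + \frac{1}{4 \cdot 3}} = \frac{12 + c}{b + \frac{1}{12}} = \frac{12 + c}{\frac{1}{12} + b}$)
$p{\left(S,Q \right)} = \frac{714}{545}$ ($p{\left(S,Q \right)} = \frac{12 \left(12 + \frac{1}{-10}\right)}{1 + 12 \cdot 9} = \frac{12 \left(12 - \frac{1}{10}\right)}{1 + 108} = 12 \cdot \frac{1}{109} \cdot \frac{119}{10} = \frac{714}{545}$)
$\frac{1}{p{\left(54,-96 \right)}} = \frac{1}{\frac{714}{545}} = \frac{545}{714}$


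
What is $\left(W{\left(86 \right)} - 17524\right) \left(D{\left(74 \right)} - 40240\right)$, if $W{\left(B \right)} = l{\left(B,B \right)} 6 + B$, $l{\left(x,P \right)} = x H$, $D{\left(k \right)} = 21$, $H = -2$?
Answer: $742844930$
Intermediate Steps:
$l{\left(x,P \right)} = - 2 x$ ($l{\left(x,P \right)} = x \left(-2\right) = - 2 x$)
$W{\left(B \right)} = - 11 B$ ($W{\left(B \right)} = - 2 B 6 + B = - 12 B + B = - 11 B$)
$\left(W{\left(86 \right)} - 17524\right) \left(D{\left(74 \right)} - 40240\right) = \left(\left(-11\right) 86 - 17524\right) \left(21 - 40240\right) = \left(-946 - 17524\right) \left(-40219\right) = \left(-18470\right) \left(-40219\right) = 742844930$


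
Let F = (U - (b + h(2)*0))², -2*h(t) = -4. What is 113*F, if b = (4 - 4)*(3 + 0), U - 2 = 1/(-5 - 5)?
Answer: 40793/100 ≈ 407.93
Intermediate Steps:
h(t) = 2 (h(t) = -½*(-4) = 2)
U = 19/10 (U = 2 + 1/(-5 - 5) = 2 + 1/(-10) = 2 - ⅒ = 19/10 ≈ 1.9000)
b = 0 (b = 0*3 = 0)
F = 361/100 (F = (19/10 - (0 + 2*0))² = (19/10 - (0 + 0))² = (19/10 - 1*0)² = (19/10 + 0)² = (19/10)² = 361/100 ≈ 3.6100)
113*F = 113*(361/100) = 40793/100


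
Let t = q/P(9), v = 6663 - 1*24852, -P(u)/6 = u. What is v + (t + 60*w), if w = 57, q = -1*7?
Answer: -797519/54 ≈ -14769.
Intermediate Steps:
P(u) = -6*u
v = -18189 (v = 6663 - 24852 = -18189)
q = -7
t = 7/54 (t = -7/((-6*9)) = -7/(-54) = -7*(-1/54) = 7/54 ≈ 0.12963)
v + (t + 60*w) = -18189 + (7/54 + 60*57) = -18189 + (7/54 + 3420) = -18189 + 184687/54 = -797519/54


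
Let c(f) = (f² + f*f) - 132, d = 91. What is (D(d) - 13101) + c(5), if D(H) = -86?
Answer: -13269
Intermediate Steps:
c(f) = -132 + 2*f² (c(f) = (f² + f²) - 132 = 2*f² - 132 = -132 + 2*f²)
(D(d) - 13101) + c(5) = (-86 - 13101) + (-132 + 2*5²) = -13187 + (-132 + 2*25) = -13187 + (-132 + 50) = -13187 - 82 = -13269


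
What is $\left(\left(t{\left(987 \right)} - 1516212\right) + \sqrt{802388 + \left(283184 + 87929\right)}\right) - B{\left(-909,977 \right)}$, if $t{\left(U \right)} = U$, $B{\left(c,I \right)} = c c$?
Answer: $-2341506 + 21 \sqrt{2661} \approx -2.3404 \cdot 10^{6}$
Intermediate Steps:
$B{\left(c,I \right)} = c^{2}$
$\left(\left(t{\left(987 \right)} - 1516212\right) + \sqrt{802388 + \left(283184 + 87929\right)}\right) - B{\left(-909,977 \right)} = \left(\left(987 - 1516212\right) + \sqrt{802388 + \left(283184 + 87929\right)}\right) - \left(-909\right)^{2} = \left(-1515225 + \sqrt{802388 + 371113}\right) - 826281 = \left(-1515225 + \sqrt{1173501}\right) - 826281 = \left(-1515225 + 21 \sqrt{2661}\right) - 826281 = -2341506 + 21 \sqrt{2661}$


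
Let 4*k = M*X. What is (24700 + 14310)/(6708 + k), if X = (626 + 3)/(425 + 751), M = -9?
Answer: 61167680/10516257 ≈ 5.8165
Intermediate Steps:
X = 629/1176 ≈ 0.53486
k = -1887/1568 (k = (-9*629/1176)/4 = (¼)*(-1887/392) = -1887/1568 ≈ -1.2034)
(24700 + 14310)/(6708 + k) = (24700 + 14310)/(6708 - 1887/1568) = 39010/(10516257/1568) = 39010*(1568/10516257) = 61167680/10516257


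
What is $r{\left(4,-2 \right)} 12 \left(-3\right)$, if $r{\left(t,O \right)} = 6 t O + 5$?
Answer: $1548$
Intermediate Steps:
$r{\left(t,O \right)} = 5 + 6 O t$ ($r{\left(t,O \right)} = 6 O t + 5 = 5 + 6 O t$)
$r{\left(4,-2 \right)} 12 \left(-3\right) = \left(5 + 6 \left(-2\right) 4\right) 12 \left(-3\right) = \left(5 - 48\right) 12 \left(-3\right) = \left(-43\right) 12 \left(-3\right) = \left(-516\right) \left(-3\right) = 1548$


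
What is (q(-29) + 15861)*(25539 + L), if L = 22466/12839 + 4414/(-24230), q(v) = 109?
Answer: 12688786048808408/31108897 ≈ 4.0788e+8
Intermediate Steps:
L = 243839917/155544485 (L = 22466*(1/12839) + 4414*(-1/24230) = 22466/12839 - 2207/12115 = 243839917/155544485 ≈ 1.5677)
(q(-29) + 15861)*(25539 + L) = (109 + 15861)*(25539 + 243839917/155544485) = 15970*(3972694442332/155544485) = 12688786048808408/31108897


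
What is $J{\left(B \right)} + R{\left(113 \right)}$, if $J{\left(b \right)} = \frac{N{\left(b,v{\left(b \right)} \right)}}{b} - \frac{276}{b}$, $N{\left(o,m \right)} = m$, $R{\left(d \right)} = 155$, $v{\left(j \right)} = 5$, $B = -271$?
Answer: $156$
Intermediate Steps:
$J{\left(b \right)} = - \frac{271}{b}$ ($J{\left(b \right)} = \frac{5}{b} - \frac{276}{b} = - \frac{271}{b}$)
$J{\left(B \right)} + R{\left(113 \right)} = - \frac{271}{-271} + 155 = \left(-271\right) \left(- \frac{1}{271}\right) + 155 = 1 + 155 = 156$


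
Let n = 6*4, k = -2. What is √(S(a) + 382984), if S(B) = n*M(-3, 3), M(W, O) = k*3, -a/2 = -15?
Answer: 2*√95710 ≈ 618.74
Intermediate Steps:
n = 24
a = 30 (a = -2*(-15) = 30)
M(W, O) = -6 (M(W, O) = -2*3 = -6)
S(B) = -144 (S(B) = 24*(-6) = -144)
√(S(a) + 382984) = √(-144 + 382984) = √382840 = 2*√95710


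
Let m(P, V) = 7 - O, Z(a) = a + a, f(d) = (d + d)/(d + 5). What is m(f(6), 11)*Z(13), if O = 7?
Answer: 0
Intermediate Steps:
f(d) = 2*d/(5 + d) (f(d) = (2*d)/(5 + d) = 2*d/(5 + d))
Z(a) = 2*a
m(P, V) = 0 (m(P, V) = 7 - 1*7 = 7 - 7 = 0)
m(f(6), 11)*Z(13) = 0*(2*13) = 0*26 = 0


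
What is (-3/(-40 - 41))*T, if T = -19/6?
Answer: -19/162 ≈ -0.11728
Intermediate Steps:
T = -19/6 (T = -19*1/6 = -19/6 ≈ -3.1667)
(-3/(-40 - 41))*T = -3/(-40 - 41)*(-19/6) = -3/(-81)*(-19/6) = -3*(-1/81)*(-19/6) = (1/27)*(-19/6) = -19/162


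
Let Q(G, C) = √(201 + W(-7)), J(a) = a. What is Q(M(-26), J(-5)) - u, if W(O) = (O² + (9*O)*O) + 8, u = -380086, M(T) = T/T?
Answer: 380086 + √699 ≈ 3.8011e+5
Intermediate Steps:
M(T) = 1
W(O) = 8 + 10*O² (W(O) = (O² + 9*O²) + 8 = 10*O² + 8 = 8 + 10*O²)
Q(G, C) = √699 (Q(G, C) = √(201 + (8 + 10*(-7)²)) = √(201 + (8 + 10*49)) = √(201 + (8 + 490)) = √(201 + 498) = √699)
Q(M(-26), J(-5)) - u = √699 - 1*(-380086) = √699 + 380086 = 380086 + √699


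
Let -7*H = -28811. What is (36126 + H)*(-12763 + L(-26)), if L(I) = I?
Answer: -514653111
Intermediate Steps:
H = 28811/7 (H = -⅐*(-28811) = 28811/7 ≈ 4115.9)
(36126 + H)*(-12763 + L(-26)) = (36126 + 28811/7)*(-12763 - 26) = (281693/7)*(-12789) = -514653111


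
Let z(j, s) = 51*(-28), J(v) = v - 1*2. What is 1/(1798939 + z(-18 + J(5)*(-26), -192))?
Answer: 1/1797511 ≈ 5.5633e-7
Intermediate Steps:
J(v) = -2 + v (J(v) = v - 2 = -2 + v)
z(j, s) = -1428
1/(1798939 + z(-18 + J(5)*(-26), -192)) = 1/(1798939 - 1428) = 1/1797511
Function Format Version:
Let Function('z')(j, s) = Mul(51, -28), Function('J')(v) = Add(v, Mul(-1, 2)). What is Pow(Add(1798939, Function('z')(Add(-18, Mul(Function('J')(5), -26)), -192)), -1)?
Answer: Rational(1, 1797511) ≈ 5.5633e-7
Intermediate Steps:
Function('J')(v) = Add(-2, v) (Function('J')(v) = Add(v, -2) = Add(-2, v))
Function('z')(j, s) = -1428
Pow(Add(1798939, Function('z')(Add(-18, Mul(Function('J')(5), -26)), -192)), -1) = Pow(Add(1798939, -1428), -1) = Pow(1797511, -1) = Rational(1, 1797511)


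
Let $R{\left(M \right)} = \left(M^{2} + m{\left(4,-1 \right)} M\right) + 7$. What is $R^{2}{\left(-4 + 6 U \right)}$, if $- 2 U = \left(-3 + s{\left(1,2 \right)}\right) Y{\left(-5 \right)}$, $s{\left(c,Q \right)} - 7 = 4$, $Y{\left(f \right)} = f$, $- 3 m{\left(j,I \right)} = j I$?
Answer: $\frac{1668967609}{9} \approx 1.8544 \cdot 10^{8}$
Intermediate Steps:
$m{\left(j,I \right)} = - \frac{I j}{3}$ ($m{\left(j,I \right)} = - \frac{j I}{3} = - \frac{I j}{3}$)
$s{\left(c,Q \right)} = 11$ ($s{\left(c,Q \right)} = 7 + 4 = 11$)
$U = 20$ ($U = - \frac{\left(-3 + 11\right) \left(-5\right)}{2} = - \frac{8 \left(-5\right)}{2} = \left(- \frac{1}{2}\right) \left(-40\right) = 20$)
$R{\left(M \right)} = 7 + M^{2} + \frac{4 M}{3}$ ($R{\left(M \right)} = \left(M^{2} + \left(- \frac{1}{3}\right) \left(-1\right) 4 M\right) + 7 = \left(M^{2} + \frac{4 M}{3}\right) + 7 = 7 + M^{2} + \frac{4 M}{3}$)
$R^{2}{\left(-4 + 6 U \right)} = \left(7 + \left(-4 + 6 \cdot 20\right)^{2} + \frac{4 \left(-4 + 6 \cdot 20\right)}{3}\right)^{2} = \left(7 + \left(-4 + 120\right)^{2} + \frac{4 \left(-4 + 120\right)}{3}\right)^{2} = \left(7 + 116^{2} + \frac{4}{3} \cdot 116\right)^{2} = \left(7 + 13456 + \frac{464}{3}\right)^{2} = \left(\frac{40853}{3}\right)^{2} = \frac{1668967609}{9}$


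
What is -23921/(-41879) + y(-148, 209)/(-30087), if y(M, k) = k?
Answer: 710958416/1260013473 ≈ 0.56425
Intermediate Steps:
-23921/(-41879) + y(-148, 209)/(-30087) = -23921/(-41879) + 209/(-30087) = -23921*(-1/41879) + 209*(-1/30087) = 23921/41879 - 209/30087 = 710958416/1260013473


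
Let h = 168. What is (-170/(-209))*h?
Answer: 28560/209 ≈ 136.65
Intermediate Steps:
(-170/(-209))*h = (-170/(-209))*168 = -1/209*(-170)*168 = (170/209)*168 = 28560/209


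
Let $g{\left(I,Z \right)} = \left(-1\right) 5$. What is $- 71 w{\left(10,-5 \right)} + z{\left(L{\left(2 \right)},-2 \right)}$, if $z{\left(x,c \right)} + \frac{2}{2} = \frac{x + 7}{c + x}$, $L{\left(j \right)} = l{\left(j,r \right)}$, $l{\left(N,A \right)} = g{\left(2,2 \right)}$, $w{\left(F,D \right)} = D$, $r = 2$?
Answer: $\frac{2476}{7} \approx 353.71$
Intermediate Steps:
$g{\left(I,Z \right)} = -5$
$l{\left(N,A \right)} = -5$
$L{\left(j \right)} = -5$
$z{\left(x,c \right)} = -1 + \frac{7 + x}{c + x}$ ($z{\left(x,c \right)} = -1 + \frac{x + 7}{c + x} = -1 + \frac{7 + x}{c + x}$)
$- 71 w{\left(10,-5 \right)} + z{\left(L{\left(2 \right)},-2 \right)} = \left(-71\right) \left(-5\right) + \frac{7 - -2}{-2 - 5} = 355 + \frac{7 + 2}{-7} = 355 - \frac{9}{7} = \frac{2476}{7}$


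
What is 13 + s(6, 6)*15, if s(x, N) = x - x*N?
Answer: -437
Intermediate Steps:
s(x, N) = x - N*x
13 + s(6, 6)*15 = 13 + (6*(1 - 1*6))*15 = 13 + (6*(1 - 6))*15 = 13 + (6*(-5))*15 = 13 - 30*15 = 13 - 450 = -437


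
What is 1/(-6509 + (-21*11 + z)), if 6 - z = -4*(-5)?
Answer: -1/6754 ≈ -0.00014806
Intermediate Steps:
z = -14 (z = 6 - (-4)*(-5) = 6 - 1*20 = 6 - 20 = -14)
1/(-6509 + (-21*11 + z)) = 1/(-6509 + (-21*11 - 14)) = 1/(-6509 + (-231 - 14)) = 1/(-6509 - 245) = 1/(-6754) = -1/6754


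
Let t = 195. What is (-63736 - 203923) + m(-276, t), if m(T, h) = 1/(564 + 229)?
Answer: -212253586/793 ≈ -2.6766e+5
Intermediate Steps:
m(T, h) = 1/793
(-63736 - 203923) + m(-276, t) = (-63736 - 203923) + 1/793 = -267659 + 1/793 = -212253586/793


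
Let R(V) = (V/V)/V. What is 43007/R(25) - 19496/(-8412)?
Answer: 2261097899/2103 ≈ 1.0752e+6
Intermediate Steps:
R(V) = 1/V
43007/R(25) - 19496/(-8412) = 43007/(1/25) - 19496/(-8412) = 43007/(1/25) - 19496*(-1/8412) = 43007*25 + 4874/2103 = 1075175 + 4874/2103 = 2261097899/2103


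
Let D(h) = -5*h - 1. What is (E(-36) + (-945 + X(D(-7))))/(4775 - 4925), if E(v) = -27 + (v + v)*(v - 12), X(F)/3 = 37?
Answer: -173/10 ≈ -17.300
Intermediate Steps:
D(h) = -1 - 5*h
X(F) = 111 (X(F) = 3*37 = 111)
E(v) = -27 + 2*v*(-12 + v) (E(v) = -27 + (2*v)*(-12 + v) = -27 + 2*v*(-12 + v))
(E(-36) + (-945 + X(D(-7))))/(4775 - 4925) = ((-27 - 24*(-36) + 2*(-36)**2) + (-945 + 111))/(4775 - 4925) = ((-27 + 864 + 2*1296) - 834)/(-150) = ((-27 + 864 + 2592) - 834)*(-1/150) = (3429 - 834)*(-1/150) = 2595*(-1/150) = -173/10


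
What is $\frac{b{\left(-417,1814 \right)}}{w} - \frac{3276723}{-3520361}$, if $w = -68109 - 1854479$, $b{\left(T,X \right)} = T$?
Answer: $\frac{6301256309661}{6768203814268} \approx 0.93101$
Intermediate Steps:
$w = -1922588$
$\frac{b{\left(-417,1814 \right)}}{w} - \frac{3276723}{-3520361} = - \frac{417}{-1922588} - \frac{3276723}{-3520361} = \left(-417\right) \left(- \frac{1}{1922588}\right) - - \frac{3276723}{3520361} = \frac{417}{1922588} + \frac{3276723}{3520361} = \frac{6301256309661}{6768203814268}$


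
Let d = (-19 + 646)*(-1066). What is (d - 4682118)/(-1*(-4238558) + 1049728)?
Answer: -891750/881381 ≈ -1.0118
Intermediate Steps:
d = -668382 (d = 627*(-1066) = -668382)
(d - 4682118)/(-1*(-4238558) + 1049728) = (-668382 - 4682118)/(-1*(-4238558) + 1049728) = -5350500/(4238558 + 1049728) = -5350500/5288286 = -5350500*1/5288286 = -891750/881381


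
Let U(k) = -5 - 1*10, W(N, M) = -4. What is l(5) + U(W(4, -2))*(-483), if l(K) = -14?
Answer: 7231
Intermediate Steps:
U(k) = -15 (U(k) = -5 - 10 = -15)
l(5) + U(W(4, -2))*(-483) = -14 - 15*(-483) = -14 + 7245 = 7231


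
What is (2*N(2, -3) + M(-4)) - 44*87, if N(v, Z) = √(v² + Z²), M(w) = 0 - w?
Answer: -3824 + 2*√13 ≈ -3816.8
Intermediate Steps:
M(w) = -w
N(v, Z) = √(Z² + v²)
(2*N(2, -3) + M(-4)) - 44*87 = (2*√((-3)² + 2²) - 1*(-4)) - 44*87 = (2*√(9 + 4) + 4) - 3828 = (2*√13 + 4) - 3828 = (4 + 2*√13) - 3828 = -3824 + 2*√13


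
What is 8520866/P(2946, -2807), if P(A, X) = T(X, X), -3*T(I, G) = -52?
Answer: 12781299/26 ≈ 4.9159e+5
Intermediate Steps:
T(I, G) = 52/3 (T(I, G) = -⅓*(-52) = 52/3)
P(A, X) = 52/3
8520866/P(2946, -2807) = 8520866/(52/3) = 8520866*(3/52) = 12781299/26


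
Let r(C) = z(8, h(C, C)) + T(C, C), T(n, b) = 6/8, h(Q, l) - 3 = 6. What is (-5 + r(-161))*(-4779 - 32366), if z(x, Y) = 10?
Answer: -854335/4 ≈ -2.1358e+5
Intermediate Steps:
h(Q, l) = 9 (h(Q, l) = 3 + 6 = 9)
T(n, b) = 3/4 (T(n, b) = 6*(1/8) = 3/4)
r(C) = 43/4 (r(C) = 10 + 3/4 = 43/4)
(-5 + r(-161))*(-4779 - 32366) = (-5 + 43/4)*(-4779 - 32366) = (23/4)*(-37145) = -854335/4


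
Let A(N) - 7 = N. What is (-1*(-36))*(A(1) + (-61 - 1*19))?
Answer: -2592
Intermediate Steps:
A(N) = 7 + N
(-1*(-36))*(A(1) + (-61 - 1*19)) = (-1*(-36))*((7 + 1) + (-61 - 1*19)) = 36*(8 + (-61 - 19)) = 36*(8 - 80) = 36*(-72) = -2592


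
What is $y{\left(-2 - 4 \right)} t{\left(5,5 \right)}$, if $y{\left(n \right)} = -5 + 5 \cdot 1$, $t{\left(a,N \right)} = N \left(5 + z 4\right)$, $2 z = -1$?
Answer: $0$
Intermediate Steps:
$z = - \frac{1}{2}$ ($z = \frac{1}{2} \left(-1\right) = - \frac{1}{2} \approx -0.5$)
$t{\left(a,N \right)} = 3 N$ ($t{\left(a,N \right)} = N \left(5 - 2\right) = N 3 = 3 N$)
$y{\left(n \right)} = 0$ ($y{\left(n \right)} = -5 + 5 = 0$)
$y{\left(-2 - 4 \right)} t{\left(5,5 \right)} = 0 \cdot 3 \cdot 5 = 0 \cdot 15 = 0$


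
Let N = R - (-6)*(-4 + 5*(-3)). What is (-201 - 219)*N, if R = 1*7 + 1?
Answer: 44520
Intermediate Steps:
R = 8 (R = 7 + 1 = 8)
N = -106 (N = 8 - (-6)*(-4 + 5*(-3)) = 8 - (-6)*(-4 - 15) = 8 - (-6)*(-19) = 8 - 1*114 = 8 - 114 = -106)
(-201 - 219)*N = (-201 - 219)*(-106) = -420*(-106) = 44520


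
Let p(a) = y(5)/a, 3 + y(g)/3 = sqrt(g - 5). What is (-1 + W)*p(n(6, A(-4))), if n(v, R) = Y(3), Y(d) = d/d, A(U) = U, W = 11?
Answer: -90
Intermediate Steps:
Y(d) = 1
y(g) = -9 + 3*sqrt(-5 + g) (y(g) = -9 + 3*sqrt(g - 5) = -9 + 3*sqrt(-5 + g))
n(v, R) = 1
p(a) = -9/a (p(a) = (-9 + 3*sqrt(-5 + 5))/a = (-9 + 3*sqrt(0))/a = (-9 + 3*0)/a = (-9 + 0)/a = -9/a)
(-1 + W)*p(n(6, A(-4))) = (-1 + 11)*(-9/1) = 10*(-9*1) = 10*(-9) = -90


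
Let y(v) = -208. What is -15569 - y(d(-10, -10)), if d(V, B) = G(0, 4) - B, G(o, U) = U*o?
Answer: -15361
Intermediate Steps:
d(V, B) = -B (d(V, B) = 4*0 - B = 0 - B = -B)
-15569 - y(d(-10, -10)) = -15569 - 1*(-208) = -15569 + 208 = -15361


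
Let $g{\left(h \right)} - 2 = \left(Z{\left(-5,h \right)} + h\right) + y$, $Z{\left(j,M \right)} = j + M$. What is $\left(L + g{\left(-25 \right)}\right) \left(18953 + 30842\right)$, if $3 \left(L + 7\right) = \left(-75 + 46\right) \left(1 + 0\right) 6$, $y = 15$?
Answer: $-5128885$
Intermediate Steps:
$Z{\left(j,M \right)} = M + j$
$g{\left(h \right)} = 12 + 2 h$ ($g{\left(h \right)} = 2 + \left(\left(\left(h - 5\right) + h\right) + 15\right) = 2 + \left(\left(\left(-5 + h\right) + h\right) + 15\right) = 2 + \left(\left(-5 + 2 h\right) + 15\right) = 2 + \left(10 + 2 h\right) = 12 + 2 h$)
$L = -65$ ($L = -7 + \frac{\left(-75 + 46\right) \left(1 + 0\right) 6}{3} = -7 + \frac{\left(-29\right) 1 \cdot 6}{3} = -7 + \frac{\left(-29\right) 6}{3} = -7 + \frac{1}{3} \left(-174\right) = -7 - 58 = -65$)
$\left(L + g{\left(-25 \right)}\right) \left(18953 + 30842\right) = \left(-65 + \left(12 + 2 \left(-25\right)\right)\right) \left(18953 + 30842\right) = \left(-65 + \left(12 - 50\right)\right) 49795 = \left(-65 - 38\right) 49795 = \left(-103\right) 49795 = -5128885$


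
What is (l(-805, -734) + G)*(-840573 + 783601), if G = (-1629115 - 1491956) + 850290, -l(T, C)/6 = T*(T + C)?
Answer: 552864890772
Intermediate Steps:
l(T, C) = -6*T*(C + T) (l(T, C) = -6*T*(T + C) = -6*T*(C + T))
G = -2270781 (G = -3121071 + 850290 = -2270781)
(l(-805, -734) + G)*(-840573 + 783601) = (-6*(-805)*(-734 - 805) - 2270781)*(-840573 + 783601) = (-6*(-805)*(-1539) - 2270781)*(-56972) = (-7433370 - 2270781)*(-56972) = -9704151*(-56972) = 552864890772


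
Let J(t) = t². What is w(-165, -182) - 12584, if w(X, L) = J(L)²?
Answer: 1097186792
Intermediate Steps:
w(X, L) = L⁴ (w(X, L) = (L²)² = L⁴)
w(-165, -182) - 12584 = (-182)⁴ - 12584 = 1097199376 - 12584 = 1097186792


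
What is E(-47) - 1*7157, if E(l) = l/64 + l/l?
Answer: -458031/64 ≈ -7156.7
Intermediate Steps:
E(l) = 1 + l/64 (E(l) = l*(1/64) + 1 = l/64 + 1 = 1 + l/64)
E(-47) - 1*7157 = (1 + (1/64)*(-47)) - 1*7157 = (1 - 47/64) - 7157 = 17/64 - 7157 = -458031/64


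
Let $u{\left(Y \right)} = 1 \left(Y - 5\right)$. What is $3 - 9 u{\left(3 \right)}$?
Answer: $21$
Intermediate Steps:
$u{\left(Y \right)} = -5 + Y$ ($u{\left(Y \right)} = 1 \left(-5 + Y\right) = -5 + Y$)
$3 - 9 u{\left(3 \right)} = 3 - 9 \left(-5 + 3\right) = 3 - -18 = 3 + 18 = 21$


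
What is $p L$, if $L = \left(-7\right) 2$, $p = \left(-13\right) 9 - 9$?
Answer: $1764$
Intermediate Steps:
$p = -126$ ($p = -117 - 9 = -126$)
$L = -14$
$p L = \left(-126\right) \left(-14\right) = 1764$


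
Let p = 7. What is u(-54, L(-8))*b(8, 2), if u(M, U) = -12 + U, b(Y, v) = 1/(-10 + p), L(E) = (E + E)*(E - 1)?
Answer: -44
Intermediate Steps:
L(E) = 2*E*(-1 + E) (L(E) = (2*E)*(-1 + E) = 2*E*(-1 + E))
b(Y, v) = -1/3 (b(Y, v) = 1/(-10 + 7) = 1/(-3) = -1/3)
u(-54, L(-8))*b(8, 2) = (-12 + 2*(-8)*(-1 - 8))*(-1/3) = (-12 + 2*(-8)*(-9))*(-1/3) = (-12 + 144)*(-1/3) = 132*(-1/3) = -44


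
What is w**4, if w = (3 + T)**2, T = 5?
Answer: 16777216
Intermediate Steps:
w = 64 (w = (3 + 5)**2 = 8**2 = 64)
w**4 = 64**4 = 16777216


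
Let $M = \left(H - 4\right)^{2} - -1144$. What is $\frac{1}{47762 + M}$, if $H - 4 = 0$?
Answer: $\frac{1}{48906} \approx 2.0447 \cdot 10^{-5}$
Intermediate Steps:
$H = 4$ ($H = 4 + 0 = 4$)
$M = 1144$ ($M = \left(4 - 4\right)^{2} - -1144 = 0^{2} + 1144 = 0 + 1144 = 1144$)
$\frac{1}{47762 + M} = \frac{1}{47762 + 1144} = \frac{1}{48906}$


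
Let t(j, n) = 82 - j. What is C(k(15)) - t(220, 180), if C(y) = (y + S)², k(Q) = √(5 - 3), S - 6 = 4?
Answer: 240 + 20*√2 ≈ 268.28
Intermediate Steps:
S = 10 (S = 6 + 4 = 10)
k(Q) = √2
C(y) = (10 + y)² (C(y) = (y + 10)² = (10 + y)²)
C(k(15)) - t(220, 180) = (10 + √2)² - (82 - 1*220) = (10 + √2)² - (82 - 220) = (10 + √2)² - 1*(-138) = (10 + √2)² + 138 = 138 + (10 + √2)²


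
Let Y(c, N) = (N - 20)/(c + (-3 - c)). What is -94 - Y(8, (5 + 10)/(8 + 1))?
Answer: -901/9 ≈ -100.11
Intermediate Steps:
Y(c, N) = 20/3 - N/3 (Y(c, N) = (-20 + N)/(-3) = (-20 + N)*(-⅓) = 20/3 - N/3)
-94 - Y(8, (5 + 10)/(8 + 1)) = -94 - (20/3 - (5 + 10)/(3*(8 + 1))) = -94 - (20/3 - 5/9) = -94 - 1*55/9 = -94 - 55/9 = -901/9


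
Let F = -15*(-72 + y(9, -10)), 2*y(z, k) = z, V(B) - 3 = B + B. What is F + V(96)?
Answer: 2415/2 ≈ 1207.5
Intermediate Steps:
V(B) = 3 + 2*B (V(B) = 3 + (B + B) = 3 + 2*B)
y(z, k) = z/2
F = 2025/2 (F = -15*(-72 + (½)*9) = -15*(-72 + 9/2) = -15*(-135/2) = 2025/2 ≈ 1012.5)
F + V(96) = 2025/2 + (3 + 2*96) = 2025/2 + (3 + 192) = 2025/2 + 195 = 2415/2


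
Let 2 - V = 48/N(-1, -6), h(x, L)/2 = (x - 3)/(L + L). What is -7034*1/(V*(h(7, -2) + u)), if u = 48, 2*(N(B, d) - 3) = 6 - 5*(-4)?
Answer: 3517/23 ≈ 152.91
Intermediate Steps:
N(B, d) = 16 (N(B, d) = 3 + (6 - 5*(-4))/2 = 3 + (6 + 20)/2 = 3 + (½)*26 = 3 + 13 = 16)
h(x, L) = (-3 + x)/L (h(x, L) = 2*((x - 3)/(L + L)) = 2*((-3 + x)/((2*L))) = 2*((-3 + x)*(1/(2*L))) = 2*((-3 + x)/(2*L)) = (-3 + x)/L)
V = -1 (V = 2 - 48/16 = 2 - 1*3 = 2 - 3 = -1)
-7034*1/(V*(h(7, -2) + u)) = -7034*(-1/((-3 + 7)/(-2) + 48)) = -7034*(-1/(-½*4 + 48)) = -7034*(-1/(-2 + 48)) = -7034/(46*(-1)) = -7034/(-46) = -7034*(-1/46) = 3517/23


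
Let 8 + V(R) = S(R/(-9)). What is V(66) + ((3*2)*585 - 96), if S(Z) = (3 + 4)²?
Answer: 3455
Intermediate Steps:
S(Z) = 49 (S(Z) = 7² = 49)
V(R) = 41 (V(R) = -8 + 49 = 41)
V(66) + ((3*2)*585 - 96) = 41 + ((3*2)*585 - 96) = 41 + (6*585 - 96) = 41 + (3510 - 96) = 41 + 3414 = 3455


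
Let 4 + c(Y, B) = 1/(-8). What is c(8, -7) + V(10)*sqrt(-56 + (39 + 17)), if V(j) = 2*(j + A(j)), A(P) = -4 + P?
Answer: -33/8 ≈ -4.1250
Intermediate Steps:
c(Y, B) = -33/8 (c(Y, B) = -4 + 1/(-8) = -4 - 1/8 = -33/8)
V(j) = -8 + 4*j (V(j) = 2*(j + (-4 + j)) = 2*(-4 + 2*j) = -8 + 4*j)
c(8, -7) + V(10)*sqrt(-56 + (39 + 17)) = -33/8 + (-8 + 4*10)*sqrt(-56 + (39 + 17)) = -33/8 + (-8 + 40)*sqrt(-56 + 56) = -33/8 + 32*sqrt(0) = -33/8 + 32*0 = -33/8 + 0 = -33/8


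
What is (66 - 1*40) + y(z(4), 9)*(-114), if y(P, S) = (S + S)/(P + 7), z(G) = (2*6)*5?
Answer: -310/67 ≈ -4.6269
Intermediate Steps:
z(G) = 60 (z(G) = 12*5 = 60)
y(P, S) = 2*S/(7 + P) (y(P, S) = (2*S)/(7 + P) = 2*S/(7 + P))
(66 - 1*40) + y(z(4), 9)*(-114) = (66 - 1*40) + (2*9/(7 + 60))*(-114) = (66 - 40) + (2*9/67)*(-114) = 26 + (2*9*(1/67))*(-114) = 26 + (18/67)*(-114) = 26 - 2052/67 = -310/67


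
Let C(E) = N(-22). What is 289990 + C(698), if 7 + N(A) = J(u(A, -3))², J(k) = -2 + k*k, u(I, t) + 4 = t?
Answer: 292192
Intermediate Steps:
u(I, t) = -4 + t
J(k) = -2 + k²
N(A) = 2202 (N(A) = -7 + (-2 + (-4 - 3)²)² = -7 + (-2 + (-7)²)² = -7 + (-2 + 49)² = -7 + 47² = -7 + 2209 = 2202)
C(E) = 2202
289990 + C(698) = 289990 + 2202 = 292192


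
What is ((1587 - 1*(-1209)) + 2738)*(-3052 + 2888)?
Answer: -907576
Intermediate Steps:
((1587 - 1*(-1209)) + 2738)*(-3052 + 2888) = ((1587 + 1209) + 2738)*(-164) = (2796 + 2738)*(-164) = 5534*(-164) = -907576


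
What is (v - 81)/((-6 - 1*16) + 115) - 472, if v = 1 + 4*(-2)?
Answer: -43984/93 ≈ -472.95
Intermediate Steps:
v = -7 (v = 1 - 8 = -7)
(v - 81)/((-6 - 1*16) + 115) - 472 = (-7 - 81)/((-6 - 1*16) + 115) - 472 = -88/((-6 - 16) + 115) - 472 = -88/(-22 + 115) - 472 = -88/93 - 472 = -43984/93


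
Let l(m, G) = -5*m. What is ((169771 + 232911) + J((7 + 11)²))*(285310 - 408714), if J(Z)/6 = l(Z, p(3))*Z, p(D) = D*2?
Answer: 338941179592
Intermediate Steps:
p(D) = 2*D
J(Z) = -30*Z² (J(Z) = 6*((-5*Z)*Z) = 6*(-5*Z²) = -30*Z²)
((169771 + 232911) + J((7 + 11)²))*(285310 - 408714) = ((169771 + 232911) - 30*(7 + 11)⁴)*(285310 - 408714) = (402682 - 30*(18²)²)*(-123404) = (402682 - 30*324²)*(-123404) = (402682 - 30*104976)*(-123404) = (402682 - 3149280)*(-123404) = -2746598*(-123404) = 338941179592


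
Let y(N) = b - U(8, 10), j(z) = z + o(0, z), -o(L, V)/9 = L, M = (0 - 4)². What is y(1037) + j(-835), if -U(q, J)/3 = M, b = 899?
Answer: 112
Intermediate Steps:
M = 16 (M = (-4)² = 16)
o(L, V) = -9*L
U(q, J) = -48 (U(q, J) = -3*16 = -48)
j(z) = z (j(z) = z - 9*0 = z + 0 = z)
y(N) = 947 (y(N) = 899 - 1*(-48) = 899 + 48 = 947)
y(1037) + j(-835) = 947 - 835 = 112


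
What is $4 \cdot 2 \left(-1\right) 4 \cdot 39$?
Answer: $-1248$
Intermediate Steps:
$4 \cdot 2 \left(-1\right) 4 \cdot 39 = 8 \left(-1\right) 4 \cdot 39 = \left(-8\right) 4 \cdot 39 = \left(-32\right) 39 = -1248$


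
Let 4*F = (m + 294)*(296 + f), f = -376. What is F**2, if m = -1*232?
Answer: 1537600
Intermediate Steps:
m = -232
F = -1240 (F = ((-232 + 294)*(296 - 376))/4 = (62*(-80))/4 = (1/4)*(-4960) = -1240)
F**2 = (-1240)**2 = 1537600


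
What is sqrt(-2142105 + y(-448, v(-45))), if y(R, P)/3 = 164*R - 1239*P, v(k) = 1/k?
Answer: 4*I*sqrt(3691310)/5 ≈ 1537.0*I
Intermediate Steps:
y(R, P) = -3717*P + 492*R (y(R, P) = 3*(164*R - 1239*P) = 3*(-1239*P + 164*R) = -3717*P + 492*R)
sqrt(-2142105 + y(-448, v(-45))) = sqrt(-2142105 + (-3717/(-45) + 492*(-448))) = sqrt(-2142105 + (-3717*(-1/45) - 220416)) = sqrt(-2142105 + (413/5 - 220416)) = sqrt(-2142105 - 1101667/5) = sqrt(-11812192/5) = 4*I*sqrt(3691310)/5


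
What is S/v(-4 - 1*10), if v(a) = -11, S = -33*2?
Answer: 6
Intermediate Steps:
S = -66
S/v(-4 - 1*10) = -66/(-11) = -66*(-1/11) = 6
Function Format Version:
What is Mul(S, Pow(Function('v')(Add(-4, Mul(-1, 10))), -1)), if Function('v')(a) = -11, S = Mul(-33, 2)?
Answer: 6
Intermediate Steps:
S = -66
Mul(S, Pow(Function('v')(Add(-4, Mul(-1, 10))), -1)) = Mul(-66, Pow(-11, -1)) = Mul(-66, Rational(-1, 11)) = 6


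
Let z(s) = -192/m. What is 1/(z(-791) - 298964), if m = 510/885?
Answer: -17/5088052 ≈ -3.3412e-6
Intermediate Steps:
m = 34/59 (m = 510*(1/885) = 34/59 ≈ 0.57627)
z(s) = -5664/17 (z(s) = -192/34/59 = -192*59/34 = -5664/17)
1/(z(-791) - 298964) = 1/(-5664/17 - 298964) = 1/(-5088052/17) = -17/5088052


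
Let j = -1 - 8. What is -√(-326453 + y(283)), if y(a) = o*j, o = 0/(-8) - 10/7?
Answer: -I*√15995567/7 ≈ -571.35*I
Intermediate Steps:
j = -9
o = -10/7 (o = 0*(-⅛) - 10*⅐ = 0 - 10/7 = -10/7 ≈ -1.4286)
y(a) = 90/7 (y(a) = -10/7*(-9) = 90/7)
-√(-326453 + y(283)) = -√(-326453 + 90/7) = -√(-2285081/7) = -I*√15995567/7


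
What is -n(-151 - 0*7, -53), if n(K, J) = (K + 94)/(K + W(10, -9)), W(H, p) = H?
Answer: -19/47 ≈ -0.40426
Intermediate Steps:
n(K, J) = (94 + K)/(10 + K) (n(K, J) = (K + 94)/(K + 10) = (94 + K)/(10 + K))
-n(-151 - 0*7, -53) = -(94 + (-151 - 0*7))/(10 + (-151 - 0*7)) = -(94 + (-151 - 1*0))/(10 + (-151 - 1*0)) = -(94 + (-151 + 0))/(10 + (-151 + 0)) = -(94 - 151)/(10 - 151) = -(-57)/(-141) = -(-1)*(-57)/141 = -1*19/47 = -19/47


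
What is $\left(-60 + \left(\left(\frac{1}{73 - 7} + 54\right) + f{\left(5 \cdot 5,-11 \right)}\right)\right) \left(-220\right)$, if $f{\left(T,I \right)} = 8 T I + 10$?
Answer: $\frac{1449350}{3} \approx 4.8312 \cdot 10^{5}$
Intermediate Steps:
$f{\left(T,I \right)} = 10 + 8 I T$ ($f{\left(T,I \right)} = 8 I T + 10 = 10 + 8 I T$)
$\left(-60 + \left(\left(\frac{1}{73 - 7} + 54\right) + f{\left(5 \cdot 5,-11 \right)}\right)\right) \left(-220\right) = \left(-60 + \left(\left(\frac{1}{73 - 7} + 54\right) + \left(10 + 8 \left(-11\right) 5 \cdot 5\right)\right)\right) \left(-220\right) = \left(-60 + \left(\left(\frac{1}{66} + 54\right) + \left(10 + 8 \left(-11\right) 25\right)\right)\right) \left(-220\right) = \left(-60 + \left(\left(\frac{1}{66} + 54\right) + \left(10 - 2200\right)\right)\right) \left(-220\right) = \left(-60 + \left(\frac{3565}{66} - 2190\right)\right) \left(-220\right) = \left(-60 - \frac{140975}{66}\right) \left(-220\right) = \left(- \frac{144935}{66}\right) \left(-220\right) = \frac{1449350}{3}$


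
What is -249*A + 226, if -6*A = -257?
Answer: -20879/2 ≈ -10440.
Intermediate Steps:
A = 257/6 (A = -⅙*(-257) = 257/6 ≈ 42.833)
-249*A + 226 = -249*257/6 + 226 = -21331/2 + 226 = -20879/2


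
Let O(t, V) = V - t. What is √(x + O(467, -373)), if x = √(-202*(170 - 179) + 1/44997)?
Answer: √(-1700773207560 + 44997*√3680959201359)/44997 ≈ 28.238*I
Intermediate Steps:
x = √3680959201359/44997 (x = √(-202*(-9) + 1/44997) = √(1818 + 1/44997) = √(81804547/44997) = √3680959201359/44997 ≈ 42.638)
√(x + O(467, -373)) = √(√3680959201359/44997 + (-373 - 1*467)) = √(√3680959201359/44997 + (-373 - 467)) = √(√3680959201359/44997 - 840) = √(-840 + √3680959201359/44997)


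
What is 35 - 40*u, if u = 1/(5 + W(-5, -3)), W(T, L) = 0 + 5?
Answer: 31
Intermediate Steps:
W(T, L) = 5
u = ⅒ (u = 1/(5 + 5) = 1/10 = ⅒ ≈ 0.10000)
35 - 40*u = 35 - 40*⅒ = 35 - 4 = 31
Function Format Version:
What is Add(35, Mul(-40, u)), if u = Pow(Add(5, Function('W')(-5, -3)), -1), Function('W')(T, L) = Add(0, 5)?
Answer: 31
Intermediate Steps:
Function('W')(T, L) = 5
u = Rational(1, 10) (u = Pow(Add(5, 5), -1) = Pow(10, -1) = Rational(1, 10) ≈ 0.10000)
Add(35, Mul(-40, u)) = Add(35, Mul(-40, Rational(1, 10))) = Add(35, -4) = 31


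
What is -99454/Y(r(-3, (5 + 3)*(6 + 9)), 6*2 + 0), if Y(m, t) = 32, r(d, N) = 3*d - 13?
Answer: -49727/16 ≈ -3107.9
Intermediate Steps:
r(d, N) = -13 + 3*d
-99454/Y(r(-3, (5 + 3)*(6 + 9)), 6*2 + 0) = -99454/32 = -99454*1/32 = -49727/16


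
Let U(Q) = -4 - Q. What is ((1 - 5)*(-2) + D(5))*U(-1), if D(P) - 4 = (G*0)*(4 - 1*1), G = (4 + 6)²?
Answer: -36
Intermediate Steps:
G = 100 (G = 10² = 100)
D(P) = 4 (D(P) = 4 + (100*0)*(4 - 1*1) = 4 + 0*(4 - 1) = 4 + 0*3 = 4 + 0 = 4)
((1 - 5)*(-2) + D(5))*U(-1) = ((1 - 5)*(-2) + 4)*(-4 - 1*(-1)) = (-4*(-2) + 4)*(-4 + 1) = (8 + 4)*(-3) = 12*(-3) = -36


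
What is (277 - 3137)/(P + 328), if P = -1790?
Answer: 1430/731 ≈ 1.9562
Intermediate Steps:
(277 - 3137)/(P + 328) = (277 - 3137)/(-1790 + 328) = -2860/(-1462) = -2860*(-1/1462) = 1430/731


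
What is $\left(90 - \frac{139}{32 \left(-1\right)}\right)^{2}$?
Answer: $\frac{9114361}{1024} \approx 8900.8$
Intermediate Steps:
$\left(90 - \frac{139}{32 \left(-1\right)}\right)^{2} = \left(90 - \frac{139}{-32}\right)^{2} = \left(90 - - \frac{139}{32}\right)^{2} = \left(90 + \frac{139}{32}\right)^{2} = \left(\frac{3019}{32}\right)^{2} = \frac{9114361}{1024}$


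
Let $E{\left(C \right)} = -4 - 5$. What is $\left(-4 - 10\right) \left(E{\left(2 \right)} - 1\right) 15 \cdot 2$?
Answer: $4200$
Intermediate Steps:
$E{\left(C \right)} = -9$
$\left(-4 - 10\right) \left(E{\left(2 \right)} - 1\right) 15 \cdot 2 = \left(-4 - 10\right) \left(-9 - 1\right) 15 \cdot 2 = \left(-14\right) \left(-10\right) 15 \cdot 2 = 140 \cdot 15 \cdot 2 = 2100 \cdot 2 = 4200$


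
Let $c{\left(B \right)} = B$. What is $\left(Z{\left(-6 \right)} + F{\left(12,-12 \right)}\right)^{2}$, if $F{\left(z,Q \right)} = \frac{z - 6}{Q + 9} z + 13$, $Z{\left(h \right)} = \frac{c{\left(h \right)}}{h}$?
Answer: $100$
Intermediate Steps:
$Z{\left(h \right)} = 1$ ($Z{\left(h \right)} = \frac{h}{h} = 1$)
$F{\left(z,Q \right)} = 13 + \frac{z \left(-6 + z\right)}{9 + Q}$ ($F{\left(z,Q \right)} = \frac{-6 + z}{9 + Q} z + 13 = \frac{z \left(-6 + z\right)}{9 + Q} + 13 = 13 + \frac{z \left(-6 + z\right)}{9 + Q}$)
$\left(Z{\left(-6 \right)} + F{\left(12,-12 \right)}\right)^{2} = \left(1 + \frac{117 + 12^{2} - 72 + 13 \left(-12\right)}{9 - 12}\right)^{2} = \left(1 + \frac{117 + 144 - 72 - 156}{-3}\right)^{2} = \left(1 - 11\right)^{2} = \left(-10\right)^{2} = 100$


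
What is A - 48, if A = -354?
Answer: -402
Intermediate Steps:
A - 48 = -354 - 48 = -402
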